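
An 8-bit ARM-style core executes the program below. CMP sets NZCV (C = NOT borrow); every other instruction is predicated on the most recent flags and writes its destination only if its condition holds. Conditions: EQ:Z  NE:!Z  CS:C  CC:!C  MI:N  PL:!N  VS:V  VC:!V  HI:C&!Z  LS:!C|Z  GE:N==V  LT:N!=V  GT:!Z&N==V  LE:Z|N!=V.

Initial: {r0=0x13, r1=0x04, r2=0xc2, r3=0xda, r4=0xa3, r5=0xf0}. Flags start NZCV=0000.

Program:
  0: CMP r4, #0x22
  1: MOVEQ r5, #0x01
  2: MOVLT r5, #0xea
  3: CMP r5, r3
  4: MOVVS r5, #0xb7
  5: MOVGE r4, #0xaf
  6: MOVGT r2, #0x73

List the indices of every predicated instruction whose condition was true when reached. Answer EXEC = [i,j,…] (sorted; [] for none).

[0] flags=1010 → (cmp)
[1] flags=1010 EQ?F → skip
[2] flags=1010 LT?T → r5=0xea
[3] flags=0010 → (cmp)
[4] flags=0010 VS?F → skip
[5] flags=0010 GE?T → r4=0xaf
[6] flags=0010 GT?T → r2=0x73

EXEC = [2,5,6]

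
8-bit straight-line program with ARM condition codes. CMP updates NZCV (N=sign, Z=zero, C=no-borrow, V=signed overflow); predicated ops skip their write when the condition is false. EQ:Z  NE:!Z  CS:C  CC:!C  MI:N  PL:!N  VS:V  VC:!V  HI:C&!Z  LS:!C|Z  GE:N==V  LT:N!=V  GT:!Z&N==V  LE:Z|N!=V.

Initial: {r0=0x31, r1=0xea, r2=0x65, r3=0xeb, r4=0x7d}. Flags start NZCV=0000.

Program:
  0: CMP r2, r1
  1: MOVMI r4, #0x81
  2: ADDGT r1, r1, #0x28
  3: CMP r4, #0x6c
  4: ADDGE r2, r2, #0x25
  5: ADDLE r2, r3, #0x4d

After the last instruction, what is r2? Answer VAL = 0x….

VAL = 0x8a

[0] flags=0000 → (cmp)
[1] flags=0000 MI?F → skip
[2] flags=0000 GT?T → r1=0x12
[3] flags=0010 → (cmp)
[4] flags=0010 GE?T → r2=0x8a
[5] flags=0010 LE?F → skip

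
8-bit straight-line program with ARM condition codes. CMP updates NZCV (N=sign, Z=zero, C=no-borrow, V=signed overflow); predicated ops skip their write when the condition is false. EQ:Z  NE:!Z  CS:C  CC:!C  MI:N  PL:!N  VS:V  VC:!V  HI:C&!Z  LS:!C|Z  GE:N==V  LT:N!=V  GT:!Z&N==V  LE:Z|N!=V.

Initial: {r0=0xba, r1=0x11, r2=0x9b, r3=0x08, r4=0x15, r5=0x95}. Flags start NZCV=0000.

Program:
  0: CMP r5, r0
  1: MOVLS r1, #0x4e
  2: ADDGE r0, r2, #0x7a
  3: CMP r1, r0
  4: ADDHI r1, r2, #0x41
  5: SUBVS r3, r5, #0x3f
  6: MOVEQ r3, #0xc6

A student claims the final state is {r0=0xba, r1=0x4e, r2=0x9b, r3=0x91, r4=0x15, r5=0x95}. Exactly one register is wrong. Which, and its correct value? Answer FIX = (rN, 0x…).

FIX = (r3, 0x56)

0: ✓ CMP  NZCV=1000
1: ✓ MOVLS  r1←0x4e
2: · ADDGE
3: ✓ CMP  NZCV=1001
4: · ADDHI
5: ✓ SUBVS  r3←0x56
6: · MOVEQ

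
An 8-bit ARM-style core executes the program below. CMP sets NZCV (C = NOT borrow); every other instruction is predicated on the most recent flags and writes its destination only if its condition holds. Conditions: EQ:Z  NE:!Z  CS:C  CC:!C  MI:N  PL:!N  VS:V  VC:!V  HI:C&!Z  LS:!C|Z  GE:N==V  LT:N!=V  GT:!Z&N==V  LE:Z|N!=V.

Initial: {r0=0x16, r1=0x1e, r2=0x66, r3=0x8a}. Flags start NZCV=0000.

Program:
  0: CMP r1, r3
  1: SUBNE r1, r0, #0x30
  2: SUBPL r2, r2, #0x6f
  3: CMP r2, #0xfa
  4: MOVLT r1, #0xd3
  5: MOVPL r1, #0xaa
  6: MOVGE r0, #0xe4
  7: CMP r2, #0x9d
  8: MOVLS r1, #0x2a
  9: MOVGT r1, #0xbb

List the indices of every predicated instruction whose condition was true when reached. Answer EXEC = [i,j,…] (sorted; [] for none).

EXEC = [1,5,6,8,9]

0: ✓ CMP  NZCV=1001
1: ✓ SUBNE  r1←0xe6
2: · SUBPL
3: ✓ CMP  NZCV=0000
4: · MOVLT
5: ✓ MOVPL  r1←0xaa
6: ✓ MOVGE  r0←0xe4
7: ✓ CMP  NZCV=1001
8: ✓ MOVLS  r1←0x2a
9: ✓ MOVGT  r1←0xbb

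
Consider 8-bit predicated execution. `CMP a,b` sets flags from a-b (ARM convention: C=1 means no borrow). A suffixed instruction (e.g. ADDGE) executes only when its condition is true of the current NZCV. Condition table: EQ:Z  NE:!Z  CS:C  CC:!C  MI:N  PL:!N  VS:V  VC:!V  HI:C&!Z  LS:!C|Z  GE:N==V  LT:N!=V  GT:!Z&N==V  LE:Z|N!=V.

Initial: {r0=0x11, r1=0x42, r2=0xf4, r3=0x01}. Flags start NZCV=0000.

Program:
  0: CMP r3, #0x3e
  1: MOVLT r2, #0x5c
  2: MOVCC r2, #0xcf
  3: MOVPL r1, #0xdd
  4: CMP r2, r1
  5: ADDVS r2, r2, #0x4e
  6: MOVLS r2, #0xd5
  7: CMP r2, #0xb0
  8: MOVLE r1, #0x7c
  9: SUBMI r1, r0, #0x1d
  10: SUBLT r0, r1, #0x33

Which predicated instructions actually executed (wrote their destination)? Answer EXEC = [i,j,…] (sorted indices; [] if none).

EXEC = [1,2]

0: ✓ CMP  NZCV=1000
1: ✓ MOVLT  r2←0x5c
2: ✓ MOVCC  r2←0xcf
3: · MOVPL
4: ✓ CMP  NZCV=1010
5: · ADDVS
6: · MOVLS
7: ✓ CMP  NZCV=0010
8: · MOVLE
9: · SUBMI
10: · SUBLT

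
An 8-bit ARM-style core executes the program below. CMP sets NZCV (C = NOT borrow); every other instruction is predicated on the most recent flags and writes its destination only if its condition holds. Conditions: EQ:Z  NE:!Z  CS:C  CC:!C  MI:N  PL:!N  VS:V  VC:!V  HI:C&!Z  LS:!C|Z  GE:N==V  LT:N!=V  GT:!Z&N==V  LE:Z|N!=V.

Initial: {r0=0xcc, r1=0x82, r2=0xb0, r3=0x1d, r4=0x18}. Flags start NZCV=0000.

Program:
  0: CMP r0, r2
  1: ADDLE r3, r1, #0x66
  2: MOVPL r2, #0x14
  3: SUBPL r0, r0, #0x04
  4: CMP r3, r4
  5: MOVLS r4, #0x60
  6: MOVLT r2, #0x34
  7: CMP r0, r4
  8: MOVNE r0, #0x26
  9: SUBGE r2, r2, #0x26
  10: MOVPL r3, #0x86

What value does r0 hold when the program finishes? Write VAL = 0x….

0: ✓ CMP  NZCV=0010
1: · ADDLE
2: ✓ MOVPL  r2←0x14
3: ✓ SUBPL  r0←0xc8
4: ✓ CMP  NZCV=0010
5: · MOVLS
6: · MOVLT
7: ✓ CMP  NZCV=1010
8: ✓ MOVNE  r0←0x26
9: · SUBGE
10: · MOVPL

VAL = 0x26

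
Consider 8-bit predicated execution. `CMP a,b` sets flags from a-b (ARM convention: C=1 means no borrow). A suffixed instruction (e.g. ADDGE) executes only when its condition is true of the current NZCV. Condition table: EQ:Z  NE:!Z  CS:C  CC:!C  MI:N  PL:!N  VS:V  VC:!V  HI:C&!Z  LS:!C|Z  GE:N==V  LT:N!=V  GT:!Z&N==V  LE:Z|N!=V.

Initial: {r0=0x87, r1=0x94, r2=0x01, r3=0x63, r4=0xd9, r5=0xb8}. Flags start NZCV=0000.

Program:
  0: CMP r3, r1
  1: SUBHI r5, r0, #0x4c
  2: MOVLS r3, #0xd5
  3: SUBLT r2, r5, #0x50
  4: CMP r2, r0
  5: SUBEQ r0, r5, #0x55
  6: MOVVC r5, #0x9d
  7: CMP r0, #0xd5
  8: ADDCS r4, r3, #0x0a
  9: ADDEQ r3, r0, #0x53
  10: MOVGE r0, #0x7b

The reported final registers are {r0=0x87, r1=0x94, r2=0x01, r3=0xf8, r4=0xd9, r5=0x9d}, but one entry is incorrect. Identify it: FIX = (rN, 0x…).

FIX = (r3, 0xd5)

0: ✓ CMP  NZCV=1001
1: · SUBHI
2: ✓ MOVLS  r3←0xd5
3: · SUBLT
4: ✓ CMP  NZCV=0000
5: · SUBEQ
6: ✓ MOVVC  r5←0x9d
7: ✓ CMP  NZCV=1000
8: · ADDCS
9: · ADDEQ
10: · MOVGE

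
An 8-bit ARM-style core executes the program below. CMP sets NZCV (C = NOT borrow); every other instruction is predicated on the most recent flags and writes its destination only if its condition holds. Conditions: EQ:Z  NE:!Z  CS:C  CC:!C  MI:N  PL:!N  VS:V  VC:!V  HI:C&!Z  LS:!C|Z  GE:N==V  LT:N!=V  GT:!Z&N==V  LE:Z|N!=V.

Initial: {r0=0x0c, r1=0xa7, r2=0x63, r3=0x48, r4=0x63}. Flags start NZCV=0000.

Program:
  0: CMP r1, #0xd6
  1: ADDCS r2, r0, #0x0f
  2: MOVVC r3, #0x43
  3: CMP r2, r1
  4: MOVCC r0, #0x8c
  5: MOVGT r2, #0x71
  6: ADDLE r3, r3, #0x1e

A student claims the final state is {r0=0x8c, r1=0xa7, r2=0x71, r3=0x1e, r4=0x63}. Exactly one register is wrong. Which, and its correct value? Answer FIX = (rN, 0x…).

[0] flags=1000 → (cmp)
[1] flags=1000 CS?F → skip
[2] flags=1000 VC?T → r3=0x43
[3] flags=1001 → (cmp)
[4] flags=1001 CC?T → r0=0x8c
[5] flags=1001 GT?T → r2=0x71
[6] flags=1001 LE?F → skip

FIX = (r3, 0x43)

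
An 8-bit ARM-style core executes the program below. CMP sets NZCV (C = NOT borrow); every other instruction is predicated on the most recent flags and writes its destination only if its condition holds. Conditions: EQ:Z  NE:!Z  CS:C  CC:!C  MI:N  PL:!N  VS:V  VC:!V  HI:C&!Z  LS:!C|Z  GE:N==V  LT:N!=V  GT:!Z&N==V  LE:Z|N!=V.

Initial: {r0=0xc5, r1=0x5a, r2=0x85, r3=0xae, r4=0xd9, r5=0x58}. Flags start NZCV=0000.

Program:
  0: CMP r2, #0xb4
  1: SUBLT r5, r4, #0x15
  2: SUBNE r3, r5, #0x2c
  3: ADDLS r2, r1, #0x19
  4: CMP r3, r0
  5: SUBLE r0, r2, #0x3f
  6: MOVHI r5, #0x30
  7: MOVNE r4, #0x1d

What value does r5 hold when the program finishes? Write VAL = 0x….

VAL = 0xc4

0: ✓ CMP  NZCV=1000
1: ✓ SUBLT  r5←0xc4
2: ✓ SUBNE  r3←0x98
3: ✓ ADDLS  r2←0x73
4: ✓ CMP  NZCV=1000
5: ✓ SUBLE  r0←0x34
6: · MOVHI
7: ✓ MOVNE  r4←0x1d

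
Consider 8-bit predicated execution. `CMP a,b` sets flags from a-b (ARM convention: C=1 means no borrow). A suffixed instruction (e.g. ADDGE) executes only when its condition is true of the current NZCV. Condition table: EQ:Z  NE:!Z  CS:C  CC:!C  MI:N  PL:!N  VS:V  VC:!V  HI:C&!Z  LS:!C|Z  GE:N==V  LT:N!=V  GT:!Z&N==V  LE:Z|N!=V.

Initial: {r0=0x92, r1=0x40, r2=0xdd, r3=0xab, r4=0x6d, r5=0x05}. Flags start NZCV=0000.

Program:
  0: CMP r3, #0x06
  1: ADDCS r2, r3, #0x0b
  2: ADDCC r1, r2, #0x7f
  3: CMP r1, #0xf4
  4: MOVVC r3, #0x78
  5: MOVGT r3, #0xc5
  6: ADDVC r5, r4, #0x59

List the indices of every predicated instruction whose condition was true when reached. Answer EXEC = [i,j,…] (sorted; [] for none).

0: ✓ CMP  NZCV=1010
1: ✓ ADDCS  r2←0xb6
2: · ADDCC
3: ✓ CMP  NZCV=0000
4: ✓ MOVVC  r3←0x78
5: ✓ MOVGT  r3←0xc5
6: ✓ ADDVC  r5←0xc6

EXEC = [1,4,5,6]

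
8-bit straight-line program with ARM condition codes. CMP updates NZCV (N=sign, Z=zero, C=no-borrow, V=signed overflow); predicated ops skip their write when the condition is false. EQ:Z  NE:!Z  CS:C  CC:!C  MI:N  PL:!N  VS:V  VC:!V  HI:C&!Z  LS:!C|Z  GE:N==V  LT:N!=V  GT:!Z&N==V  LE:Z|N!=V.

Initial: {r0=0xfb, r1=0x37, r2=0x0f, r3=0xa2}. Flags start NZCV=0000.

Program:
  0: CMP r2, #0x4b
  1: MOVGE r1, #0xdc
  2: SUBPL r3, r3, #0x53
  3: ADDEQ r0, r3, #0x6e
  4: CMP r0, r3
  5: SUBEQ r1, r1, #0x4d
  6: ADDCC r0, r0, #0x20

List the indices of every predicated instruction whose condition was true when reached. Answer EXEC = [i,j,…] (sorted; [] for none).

[0] flags=1000 → (cmp)
[1] flags=1000 GE?F → skip
[2] flags=1000 PL?F → skip
[3] flags=1000 EQ?F → skip
[4] flags=0010 → (cmp)
[5] flags=0010 EQ?F → skip
[6] flags=0010 CC?F → skip

EXEC = []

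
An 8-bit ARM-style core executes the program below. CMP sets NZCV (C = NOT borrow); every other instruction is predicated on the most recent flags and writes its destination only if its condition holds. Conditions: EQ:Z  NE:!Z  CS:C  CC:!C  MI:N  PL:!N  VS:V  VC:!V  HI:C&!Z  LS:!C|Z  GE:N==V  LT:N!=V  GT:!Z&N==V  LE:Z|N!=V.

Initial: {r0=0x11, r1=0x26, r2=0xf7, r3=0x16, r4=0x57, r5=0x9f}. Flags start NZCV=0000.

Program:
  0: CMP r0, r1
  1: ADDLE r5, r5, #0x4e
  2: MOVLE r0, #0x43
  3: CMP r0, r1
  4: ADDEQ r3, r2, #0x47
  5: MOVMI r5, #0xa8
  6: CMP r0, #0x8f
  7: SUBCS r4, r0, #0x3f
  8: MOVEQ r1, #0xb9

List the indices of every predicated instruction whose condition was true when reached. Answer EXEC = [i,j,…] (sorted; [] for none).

EXEC = [1,2]

[0] flags=1000 → (cmp)
[1] flags=1000 LE?T → r5=0xed
[2] flags=1000 LE?T → r0=0x43
[3] flags=0010 → (cmp)
[4] flags=0010 EQ?F → skip
[5] flags=0010 MI?F → skip
[6] flags=1001 → (cmp)
[7] flags=1001 CS?F → skip
[8] flags=1001 EQ?F → skip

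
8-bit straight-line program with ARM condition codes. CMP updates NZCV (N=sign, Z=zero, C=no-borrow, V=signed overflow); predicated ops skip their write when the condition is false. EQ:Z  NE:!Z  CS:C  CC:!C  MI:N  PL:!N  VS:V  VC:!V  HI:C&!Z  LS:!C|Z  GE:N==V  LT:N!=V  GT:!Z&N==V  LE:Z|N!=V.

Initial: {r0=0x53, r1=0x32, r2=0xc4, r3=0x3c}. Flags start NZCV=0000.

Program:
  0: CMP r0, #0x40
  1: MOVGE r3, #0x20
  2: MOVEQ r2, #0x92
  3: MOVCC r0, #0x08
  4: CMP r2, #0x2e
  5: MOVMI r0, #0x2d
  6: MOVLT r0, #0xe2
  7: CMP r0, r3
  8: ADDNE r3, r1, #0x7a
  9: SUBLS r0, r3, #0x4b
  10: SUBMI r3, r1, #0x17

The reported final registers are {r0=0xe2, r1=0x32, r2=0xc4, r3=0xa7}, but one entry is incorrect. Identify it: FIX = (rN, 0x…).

FIX = (r3, 0x1b)

[0] flags=0010 → (cmp)
[1] flags=0010 GE?T → r3=0x20
[2] flags=0010 EQ?F → skip
[3] flags=0010 CC?F → skip
[4] flags=1010 → (cmp)
[5] flags=1010 MI?T → r0=0x2d
[6] flags=1010 LT?T → r0=0xe2
[7] flags=1010 → (cmp)
[8] flags=1010 NE?T → r3=0xac
[9] flags=1010 LS?F → skip
[10] flags=1010 MI?T → r3=0x1b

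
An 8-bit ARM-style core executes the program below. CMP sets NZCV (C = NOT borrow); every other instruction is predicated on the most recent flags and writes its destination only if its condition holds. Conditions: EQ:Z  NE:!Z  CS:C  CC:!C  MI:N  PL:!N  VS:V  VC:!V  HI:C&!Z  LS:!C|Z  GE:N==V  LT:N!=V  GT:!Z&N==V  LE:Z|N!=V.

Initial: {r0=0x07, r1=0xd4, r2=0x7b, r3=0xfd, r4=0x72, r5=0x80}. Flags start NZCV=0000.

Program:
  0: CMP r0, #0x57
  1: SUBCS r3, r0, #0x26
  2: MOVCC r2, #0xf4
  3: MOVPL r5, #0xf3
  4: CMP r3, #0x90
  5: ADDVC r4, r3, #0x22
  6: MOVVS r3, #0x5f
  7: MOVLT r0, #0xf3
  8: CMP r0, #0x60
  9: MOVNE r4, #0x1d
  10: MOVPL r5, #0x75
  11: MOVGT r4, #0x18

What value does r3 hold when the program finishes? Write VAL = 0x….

VAL = 0xfd

[0] flags=1000 → (cmp)
[1] flags=1000 CS?F → skip
[2] flags=1000 CC?T → r2=0xf4
[3] flags=1000 PL?F → skip
[4] flags=0010 → (cmp)
[5] flags=0010 VC?T → r4=0x1f
[6] flags=0010 VS?F → skip
[7] flags=0010 LT?F → skip
[8] flags=1000 → (cmp)
[9] flags=1000 NE?T → r4=0x1d
[10] flags=1000 PL?F → skip
[11] flags=1000 GT?F → skip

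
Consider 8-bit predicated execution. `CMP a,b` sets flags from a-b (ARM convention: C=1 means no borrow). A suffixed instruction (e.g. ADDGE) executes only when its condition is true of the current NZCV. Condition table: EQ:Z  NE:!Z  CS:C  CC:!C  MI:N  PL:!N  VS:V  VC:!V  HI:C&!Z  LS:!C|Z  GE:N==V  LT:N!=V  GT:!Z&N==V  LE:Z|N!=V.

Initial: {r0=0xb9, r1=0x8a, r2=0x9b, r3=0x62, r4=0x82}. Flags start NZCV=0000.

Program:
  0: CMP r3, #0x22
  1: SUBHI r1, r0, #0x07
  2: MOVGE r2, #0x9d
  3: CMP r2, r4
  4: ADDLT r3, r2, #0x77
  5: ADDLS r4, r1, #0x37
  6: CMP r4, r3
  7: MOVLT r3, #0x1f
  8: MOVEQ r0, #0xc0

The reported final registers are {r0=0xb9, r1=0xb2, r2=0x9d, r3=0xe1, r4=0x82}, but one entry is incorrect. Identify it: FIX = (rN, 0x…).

FIX = (r3, 0x1f)

[0] flags=0010 → (cmp)
[1] flags=0010 HI?T → r1=0xb2
[2] flags=0010 GE?T → r2=0x9d
[3] flags=0010 → (cmp)
[4] flags=0010 LT?F → skip
[5] flags=0010 LS?F → skip
[6] flags=0011 → (cmp)
[7] flags=0011 LT?T → r3=0x1f
[8] flags=0011 EQ?F → skip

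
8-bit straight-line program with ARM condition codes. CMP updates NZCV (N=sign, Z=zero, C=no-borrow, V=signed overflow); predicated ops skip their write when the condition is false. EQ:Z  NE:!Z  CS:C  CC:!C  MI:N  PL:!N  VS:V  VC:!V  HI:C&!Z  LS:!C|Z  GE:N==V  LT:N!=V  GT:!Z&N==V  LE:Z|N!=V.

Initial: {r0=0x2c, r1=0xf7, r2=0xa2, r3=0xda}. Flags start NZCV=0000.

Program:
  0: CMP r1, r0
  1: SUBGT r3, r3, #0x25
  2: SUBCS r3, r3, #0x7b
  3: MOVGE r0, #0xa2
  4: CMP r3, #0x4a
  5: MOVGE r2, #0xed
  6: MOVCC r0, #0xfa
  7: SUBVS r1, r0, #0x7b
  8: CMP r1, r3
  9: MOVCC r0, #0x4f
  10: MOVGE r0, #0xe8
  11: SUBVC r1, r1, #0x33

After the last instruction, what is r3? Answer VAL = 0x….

VAL = 0x5f

[0] flags=1010 → (cmp)
[1] flags=1010 GT?F → skip
[2] flags=1010 CS?T → r3=0x5f
[3] flags=1010 GE?F → skip
[4] flags=0010 → (cmp)
[5] flags=0010 GE?T → r2=0xed
[6] flags=0010 CC?F → skip
[7] flags=0010 VS?F → skip
[8] flags=1010 → (cmp)
[9] flags=1010 CC?F → skip
[10] flags=1010 GE?F → skip
[11] flags=1010 VC?T → r1=0xc4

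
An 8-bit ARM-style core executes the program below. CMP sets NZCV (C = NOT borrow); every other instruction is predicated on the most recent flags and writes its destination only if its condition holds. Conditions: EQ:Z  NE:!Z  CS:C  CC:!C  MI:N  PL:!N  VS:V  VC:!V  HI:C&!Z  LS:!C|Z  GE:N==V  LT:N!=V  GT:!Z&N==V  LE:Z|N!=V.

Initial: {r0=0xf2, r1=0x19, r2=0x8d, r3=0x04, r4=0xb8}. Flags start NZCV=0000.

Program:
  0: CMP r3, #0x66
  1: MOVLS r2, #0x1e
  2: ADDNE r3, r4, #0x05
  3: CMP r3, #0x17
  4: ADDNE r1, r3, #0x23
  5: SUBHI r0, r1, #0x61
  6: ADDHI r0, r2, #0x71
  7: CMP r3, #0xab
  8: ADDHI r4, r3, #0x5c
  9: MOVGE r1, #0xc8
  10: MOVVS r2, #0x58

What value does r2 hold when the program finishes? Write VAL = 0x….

VAL = 0x1e

0: ✓ CMP  NZCV=1000
1: ✓ MOVLS  r2←0x1e
2: ✓ ADDNE  r3←0xbd
3: ✓ CMP  NZCV=1010
4: ✓ ADDNE  r1←0xe0
5: ✓ SUBHI  r0←0x7f
6: ✓ ADDHI  r0←0x8f
7: ✓ CMP  NZCV=0010
8: ✓ ADDHI  r4←0x19
9: ✓ MOVGE  r1←0xc8
10: · MOVVS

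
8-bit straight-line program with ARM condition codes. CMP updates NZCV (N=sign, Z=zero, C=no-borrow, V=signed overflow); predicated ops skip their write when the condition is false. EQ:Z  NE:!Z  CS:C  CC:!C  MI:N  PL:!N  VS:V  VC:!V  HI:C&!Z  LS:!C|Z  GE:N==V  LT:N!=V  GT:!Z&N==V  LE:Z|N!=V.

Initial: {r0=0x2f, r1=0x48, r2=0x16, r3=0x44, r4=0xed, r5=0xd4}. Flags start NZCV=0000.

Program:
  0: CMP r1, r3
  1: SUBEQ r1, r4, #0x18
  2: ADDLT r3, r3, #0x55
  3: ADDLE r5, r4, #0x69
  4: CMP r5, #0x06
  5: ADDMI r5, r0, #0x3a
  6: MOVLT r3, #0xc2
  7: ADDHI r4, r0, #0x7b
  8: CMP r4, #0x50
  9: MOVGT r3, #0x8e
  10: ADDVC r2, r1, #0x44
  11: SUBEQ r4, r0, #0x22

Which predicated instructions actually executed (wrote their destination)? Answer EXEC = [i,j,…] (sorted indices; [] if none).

EXEC = [5,6,7]

[0] flags=0010 → (cmp)
[1] flags=0010 EQ?F → skip
[2] flags=0010 LT?F → skip
[3] flags=0010 LE?F → skip
[4] flags=1010 → (cmp)
[5] flags=1010 MI?T → r5=0x69
[6] flags=1010 LT?T → r3=0xc2
[7] flags=1010 HI?T → r4=0xaa
[8] flags=0011 → (cmp)
[9] flags=0011 GT?F → skip
[10] flags=0011 VC?F → skip
[11] flags=0011 EQ?F → skip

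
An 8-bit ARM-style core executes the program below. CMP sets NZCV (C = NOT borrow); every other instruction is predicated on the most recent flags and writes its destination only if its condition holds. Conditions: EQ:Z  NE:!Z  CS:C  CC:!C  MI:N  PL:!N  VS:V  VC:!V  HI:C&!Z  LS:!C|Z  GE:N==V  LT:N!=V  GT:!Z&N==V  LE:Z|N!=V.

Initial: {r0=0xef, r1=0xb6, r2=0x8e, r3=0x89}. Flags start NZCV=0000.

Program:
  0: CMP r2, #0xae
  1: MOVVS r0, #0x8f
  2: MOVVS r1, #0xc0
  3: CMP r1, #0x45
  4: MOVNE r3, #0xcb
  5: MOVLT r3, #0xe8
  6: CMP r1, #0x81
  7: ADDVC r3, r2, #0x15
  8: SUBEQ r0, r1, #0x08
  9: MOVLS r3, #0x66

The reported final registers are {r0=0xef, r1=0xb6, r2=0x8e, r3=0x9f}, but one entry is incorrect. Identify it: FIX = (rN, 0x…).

0: ✓ CMP  NZCV=1000
1: · MOVVS
2: · MOVVS
3: ✓ CMP  NZCV=0011
4: ✓ MOVNE  r3←0xcb
5: ✓ MOVLT  r3←0xe8
6: ✓ CMP  NZCV=0010
7: ✓ ADDVC  r3←0xa3
8: · SUBEQ
9: · MOVLS

FIX = (r3, 0xa3)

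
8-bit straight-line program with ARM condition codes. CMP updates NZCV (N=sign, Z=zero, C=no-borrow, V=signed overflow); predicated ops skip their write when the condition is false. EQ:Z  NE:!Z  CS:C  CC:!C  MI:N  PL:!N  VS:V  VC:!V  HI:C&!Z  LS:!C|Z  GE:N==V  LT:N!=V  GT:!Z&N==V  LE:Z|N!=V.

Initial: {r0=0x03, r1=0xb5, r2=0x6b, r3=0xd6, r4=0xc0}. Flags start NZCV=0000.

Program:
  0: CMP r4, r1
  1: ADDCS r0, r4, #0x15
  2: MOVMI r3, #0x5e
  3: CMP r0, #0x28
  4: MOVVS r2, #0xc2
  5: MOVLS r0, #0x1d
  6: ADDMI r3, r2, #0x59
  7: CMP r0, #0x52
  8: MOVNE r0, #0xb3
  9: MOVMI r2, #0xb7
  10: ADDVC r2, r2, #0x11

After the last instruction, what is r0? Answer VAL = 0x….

[0] flags=0010 → (cmp)
[1] flags=0010 CS?T → r0=0xd5
[2] flags=0010 MI?F → skip
[3] flags=1010 → (cmp)
[4] flags=1010 VS?F → skip
[5] flags=1010 LS?F → skip
[6] flags=1010 MI?T → r3=0xc4
[7] flags=1010 → (cmp)
[8] flags=1010 NE?T → r0=0xb3
[9] flags=1010 MI?T → r2=0xb7
[10] flags=1010 VC?T → r2=0xc8

VAL = 0xb3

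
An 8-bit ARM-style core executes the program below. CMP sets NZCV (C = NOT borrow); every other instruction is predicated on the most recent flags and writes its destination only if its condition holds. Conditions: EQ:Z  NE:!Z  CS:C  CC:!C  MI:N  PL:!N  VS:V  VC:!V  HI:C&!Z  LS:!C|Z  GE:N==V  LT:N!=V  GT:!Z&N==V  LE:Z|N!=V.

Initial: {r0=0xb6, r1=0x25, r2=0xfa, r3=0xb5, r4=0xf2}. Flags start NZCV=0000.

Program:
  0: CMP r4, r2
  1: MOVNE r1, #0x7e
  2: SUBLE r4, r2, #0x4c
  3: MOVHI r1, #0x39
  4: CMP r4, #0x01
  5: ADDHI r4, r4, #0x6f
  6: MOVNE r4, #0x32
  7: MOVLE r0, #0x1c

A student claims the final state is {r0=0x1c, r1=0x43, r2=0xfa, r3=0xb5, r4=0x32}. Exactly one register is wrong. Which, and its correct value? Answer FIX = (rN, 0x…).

FIX = (r1, 0x7e)

[0] flags=1000 → (cmp)
[1] flags=1000 NE?T → r1=0x7e
[2] flags=1000 LE?T → r4=0xae
[3] flags=1000 HI?F → skip
[4] flags=1010 → (cmp)
[5] flags=1010 HI?T → r4=0x1d
[6] flags=1010 NE?T → r4=0x32
[7] flags=1010 LE?T → r0=0x1c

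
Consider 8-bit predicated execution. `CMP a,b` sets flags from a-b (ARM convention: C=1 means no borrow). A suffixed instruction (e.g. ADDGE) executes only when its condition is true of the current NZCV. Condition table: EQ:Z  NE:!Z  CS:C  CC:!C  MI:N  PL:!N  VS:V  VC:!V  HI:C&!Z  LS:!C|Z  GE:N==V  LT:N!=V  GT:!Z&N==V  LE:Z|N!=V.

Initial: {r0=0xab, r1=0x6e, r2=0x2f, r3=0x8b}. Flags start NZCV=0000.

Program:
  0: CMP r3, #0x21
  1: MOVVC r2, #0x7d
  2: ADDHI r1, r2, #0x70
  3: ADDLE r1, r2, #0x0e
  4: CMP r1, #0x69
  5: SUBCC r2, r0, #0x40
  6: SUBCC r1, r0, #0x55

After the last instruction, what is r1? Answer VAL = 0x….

[0] flags=0011 → (cmp)
[1] flags=0011 VC?F → skip
[2] flags=0011 HI?T → r1=0x9f
[3] flags=0011 LE?T → r1=0x3d
[4] flags=1000 → (cmp)
[5] flags=1000 CC?T → r2=0x6b
[6] flags=1000 CC?T → r1=0x56

VAL = 0x56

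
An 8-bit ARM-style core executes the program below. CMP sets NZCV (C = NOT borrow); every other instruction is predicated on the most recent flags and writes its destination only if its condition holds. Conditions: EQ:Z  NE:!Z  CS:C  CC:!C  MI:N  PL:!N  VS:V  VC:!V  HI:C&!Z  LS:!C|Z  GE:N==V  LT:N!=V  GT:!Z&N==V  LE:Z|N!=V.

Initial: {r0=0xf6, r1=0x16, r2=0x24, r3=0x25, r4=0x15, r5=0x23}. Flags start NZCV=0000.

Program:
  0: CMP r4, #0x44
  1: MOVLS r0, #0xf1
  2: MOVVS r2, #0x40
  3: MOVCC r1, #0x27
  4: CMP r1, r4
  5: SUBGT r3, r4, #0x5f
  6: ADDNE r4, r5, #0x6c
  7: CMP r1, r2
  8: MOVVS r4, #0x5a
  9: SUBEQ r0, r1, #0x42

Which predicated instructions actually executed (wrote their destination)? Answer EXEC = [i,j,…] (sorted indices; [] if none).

[0] flags=1000 → (cmp)
[1] flags=1000 LS?T → r0=0xf1
[2] flags=1000 VS?F → skip
[3] flags=1000 CC?T → r1=0x27
[4] flags=0010 → (cmp)
[5] flags=0010 GT?T → r3=0xb6
[6] flags=0010 NE?T → r4=0x8f
[7] flags=0010 → (cmp)
[8] flags=0010 VS?F → skip
[9] flags=0010 EQ?F → skip

EXEC = [1,3,5,6]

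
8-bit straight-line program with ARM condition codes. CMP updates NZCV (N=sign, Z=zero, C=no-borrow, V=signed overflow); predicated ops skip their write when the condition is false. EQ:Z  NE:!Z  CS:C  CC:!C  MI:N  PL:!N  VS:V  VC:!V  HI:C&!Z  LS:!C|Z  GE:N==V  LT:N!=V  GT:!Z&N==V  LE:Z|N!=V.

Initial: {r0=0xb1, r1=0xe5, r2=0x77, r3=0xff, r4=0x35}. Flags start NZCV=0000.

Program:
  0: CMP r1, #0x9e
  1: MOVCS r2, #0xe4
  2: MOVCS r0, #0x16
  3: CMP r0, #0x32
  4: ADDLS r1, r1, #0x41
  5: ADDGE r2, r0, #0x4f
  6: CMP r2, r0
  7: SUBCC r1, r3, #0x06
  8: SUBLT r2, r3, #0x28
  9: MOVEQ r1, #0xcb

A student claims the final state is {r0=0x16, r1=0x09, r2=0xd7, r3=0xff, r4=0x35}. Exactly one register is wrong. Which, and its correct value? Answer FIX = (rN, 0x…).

FIX = (r1, 0x26)

[0] flags=0010 → (cmp)
[1] flags=0010 CS?T → r2=0xe4
[2] flags=0010 CS?T → r0=0x16
[3] flags=1000 → (cmp)
[4] flags=1000 LS?T → r1=0x26
[5] flags=1000 GE?F → skip
[6] flags=1010 → (cmp)
[7] flags=1010 CC?F → skip
[8] flags=1010 LT?T → r2=0xd7
[9] flags=1010 EQ?F → skip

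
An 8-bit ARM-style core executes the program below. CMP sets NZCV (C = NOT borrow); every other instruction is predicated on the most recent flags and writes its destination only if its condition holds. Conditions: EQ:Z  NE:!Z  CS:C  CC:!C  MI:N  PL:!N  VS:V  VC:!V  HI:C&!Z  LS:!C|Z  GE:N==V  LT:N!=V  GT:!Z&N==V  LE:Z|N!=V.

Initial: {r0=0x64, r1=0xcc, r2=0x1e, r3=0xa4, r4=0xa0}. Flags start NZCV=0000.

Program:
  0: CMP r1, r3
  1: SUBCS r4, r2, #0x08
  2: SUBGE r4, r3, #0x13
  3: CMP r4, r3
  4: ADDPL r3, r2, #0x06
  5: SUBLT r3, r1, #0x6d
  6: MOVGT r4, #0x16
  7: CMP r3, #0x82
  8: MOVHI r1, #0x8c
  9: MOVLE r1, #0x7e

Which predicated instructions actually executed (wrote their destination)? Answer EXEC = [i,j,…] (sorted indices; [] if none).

EXEC = [1,2,5]

0: ✓ CMP  NZCV=0010
1: ✓ SUBCS  r4←0x16
2: ✓ SUBGE  r4←0x91
3: ✓ CMP  NZCV=1000
4: · ADDPL
5: ✓ SUBLT  r3←0x5f
6: · MOVGT
7: ✓ CMP  NZCV=1001
8: · MOVHI
9: · MOVLE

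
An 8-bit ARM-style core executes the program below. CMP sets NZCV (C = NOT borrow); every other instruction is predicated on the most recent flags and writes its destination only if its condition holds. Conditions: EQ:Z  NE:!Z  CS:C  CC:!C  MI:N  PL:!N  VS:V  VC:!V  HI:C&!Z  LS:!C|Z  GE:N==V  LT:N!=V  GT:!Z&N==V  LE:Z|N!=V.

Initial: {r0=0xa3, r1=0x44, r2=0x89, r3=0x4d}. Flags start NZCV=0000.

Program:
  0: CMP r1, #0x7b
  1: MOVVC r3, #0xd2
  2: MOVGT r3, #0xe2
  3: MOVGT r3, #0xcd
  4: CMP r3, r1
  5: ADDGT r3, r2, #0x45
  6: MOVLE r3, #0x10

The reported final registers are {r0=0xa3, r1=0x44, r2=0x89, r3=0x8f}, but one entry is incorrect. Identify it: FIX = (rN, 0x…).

FIX = (r3, 0x10)

[0] flags=1000 → (cmp)
[1] flags=1000 VC?T → r3=0xd2
[2] flags=1000 GT?F → skip
[3] flags=1000 GT?F → skip
[4] flags=1010 → (cmp)
[5] flags=1010 GT?F → skip
[6] flags=1010 LE?T → r3=0x10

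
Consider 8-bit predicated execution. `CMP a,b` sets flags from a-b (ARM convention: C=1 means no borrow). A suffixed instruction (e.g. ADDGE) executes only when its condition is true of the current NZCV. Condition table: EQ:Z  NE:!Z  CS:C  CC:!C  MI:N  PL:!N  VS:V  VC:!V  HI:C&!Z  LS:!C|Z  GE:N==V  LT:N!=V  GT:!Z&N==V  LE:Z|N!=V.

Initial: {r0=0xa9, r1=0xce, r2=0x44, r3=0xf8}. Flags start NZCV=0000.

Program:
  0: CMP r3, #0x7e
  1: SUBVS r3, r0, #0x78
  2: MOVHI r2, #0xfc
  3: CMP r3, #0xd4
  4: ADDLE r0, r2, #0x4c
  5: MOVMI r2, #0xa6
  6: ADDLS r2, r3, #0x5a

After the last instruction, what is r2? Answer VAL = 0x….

VAL = 0x8b

0: ✓ CMP  NZCV=0011
1: ✓ SUBVS  r3←0x31
2: ✓ MOVHI  r2←0xfc
3: ✓ CMP  NZCV=0000
4: · ADDLE
5: · MOVMI
6: ✓ ADDLS  r2←0x8b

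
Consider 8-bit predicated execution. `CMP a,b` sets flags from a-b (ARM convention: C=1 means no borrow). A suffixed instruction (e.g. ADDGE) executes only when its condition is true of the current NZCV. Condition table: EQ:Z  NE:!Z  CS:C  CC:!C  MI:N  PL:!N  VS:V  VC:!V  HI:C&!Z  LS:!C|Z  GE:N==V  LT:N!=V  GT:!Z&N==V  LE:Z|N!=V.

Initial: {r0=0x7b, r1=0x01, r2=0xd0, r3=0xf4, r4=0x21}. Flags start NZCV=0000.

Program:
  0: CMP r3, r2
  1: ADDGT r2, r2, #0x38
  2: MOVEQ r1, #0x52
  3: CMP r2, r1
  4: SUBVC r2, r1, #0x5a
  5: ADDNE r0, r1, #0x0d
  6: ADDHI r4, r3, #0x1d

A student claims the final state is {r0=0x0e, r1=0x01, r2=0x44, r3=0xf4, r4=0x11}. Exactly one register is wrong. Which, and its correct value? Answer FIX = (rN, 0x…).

0: ✓ CMP  NZCV=0010
1: ✓ ADDGT  r2←0x08
2: · MOVEQ
3: ✓ CMP  NZCV=0010
4: ✓ SUBVC  r2←0xa7
5: ✓ ADDNE  r0←0x0e
6: ✓ ADDHI  r4←0x11

FIX = (r2, 0xa7)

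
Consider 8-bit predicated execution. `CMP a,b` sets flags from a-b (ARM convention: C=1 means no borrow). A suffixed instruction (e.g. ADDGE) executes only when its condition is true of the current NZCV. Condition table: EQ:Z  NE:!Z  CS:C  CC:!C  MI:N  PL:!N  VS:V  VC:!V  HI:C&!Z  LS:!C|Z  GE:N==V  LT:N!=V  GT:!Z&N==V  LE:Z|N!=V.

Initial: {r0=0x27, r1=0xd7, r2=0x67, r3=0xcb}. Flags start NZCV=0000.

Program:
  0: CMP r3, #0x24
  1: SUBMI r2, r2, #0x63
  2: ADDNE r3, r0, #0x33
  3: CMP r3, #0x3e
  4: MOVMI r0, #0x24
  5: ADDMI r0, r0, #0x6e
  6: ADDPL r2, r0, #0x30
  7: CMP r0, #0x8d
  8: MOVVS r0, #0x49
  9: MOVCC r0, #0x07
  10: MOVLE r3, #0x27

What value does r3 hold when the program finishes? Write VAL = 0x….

VAL = 0x5a

[0] flags=1010 → (cmp)
[1] flags=1010 MI?T → r2=0x04
[2] flags=1010 NE?T → r3=0x5a
[3] flags=0010 → (cmp)
[4] flags=0010 MI?F → skip
[5] flags=0010 MI?F → skip
[6] flags=0010 PL?T → r2=0x57
[7] flags=1001 → (cmp)
[8] flags=1001 VS?T → r0=0x49
[9] flags=1001 CC?T → r0=0x07
[10] flags=1001 LE?F → skip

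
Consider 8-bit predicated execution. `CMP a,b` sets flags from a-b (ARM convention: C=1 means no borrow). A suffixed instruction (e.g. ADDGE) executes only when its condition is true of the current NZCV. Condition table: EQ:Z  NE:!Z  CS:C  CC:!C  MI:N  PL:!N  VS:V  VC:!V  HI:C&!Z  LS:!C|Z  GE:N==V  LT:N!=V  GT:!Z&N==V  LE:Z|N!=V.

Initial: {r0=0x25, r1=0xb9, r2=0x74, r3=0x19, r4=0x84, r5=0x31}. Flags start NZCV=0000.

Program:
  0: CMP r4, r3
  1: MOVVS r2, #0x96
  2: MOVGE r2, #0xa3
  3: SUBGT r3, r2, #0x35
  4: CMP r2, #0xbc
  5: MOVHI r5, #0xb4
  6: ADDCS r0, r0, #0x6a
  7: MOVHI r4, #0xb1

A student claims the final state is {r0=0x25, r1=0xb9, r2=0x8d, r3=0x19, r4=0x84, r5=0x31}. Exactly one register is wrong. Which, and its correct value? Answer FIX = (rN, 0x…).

FIX = (r2, 0x96)

0: ✓ CMP  NZCV=0011
1: ✓ MOVVS  r2←0x96
2: · MOVGE
3: · SUBGT
4: ✓ CMP  NZCV=1000
5: · MOVHI
6: · ADDCS
7: · MOVHI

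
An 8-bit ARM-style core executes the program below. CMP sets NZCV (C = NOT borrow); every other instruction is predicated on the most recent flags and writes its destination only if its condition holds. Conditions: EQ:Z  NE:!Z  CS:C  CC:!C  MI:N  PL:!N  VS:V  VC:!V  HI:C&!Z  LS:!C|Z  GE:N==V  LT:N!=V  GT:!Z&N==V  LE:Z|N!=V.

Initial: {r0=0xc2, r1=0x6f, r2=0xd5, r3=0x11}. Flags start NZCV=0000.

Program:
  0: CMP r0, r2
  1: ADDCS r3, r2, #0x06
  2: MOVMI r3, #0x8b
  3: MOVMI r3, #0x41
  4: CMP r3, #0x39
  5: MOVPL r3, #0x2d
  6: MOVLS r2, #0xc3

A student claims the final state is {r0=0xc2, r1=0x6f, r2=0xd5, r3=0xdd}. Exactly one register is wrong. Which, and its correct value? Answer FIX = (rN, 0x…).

[0] flags=1000 → (cmp)
[1] flags=1000 CS?F → skip
[2] flags=1000 MI?T → r3=0x8b
[3] flags=1000 MI?T → r3=0x41
[4] flags=0010 → (cmp)
[5] flags=0010 PL?T → r3=0x2d
[6] flags=0010 LS?F → skip

FIX = (r3, 0x2d)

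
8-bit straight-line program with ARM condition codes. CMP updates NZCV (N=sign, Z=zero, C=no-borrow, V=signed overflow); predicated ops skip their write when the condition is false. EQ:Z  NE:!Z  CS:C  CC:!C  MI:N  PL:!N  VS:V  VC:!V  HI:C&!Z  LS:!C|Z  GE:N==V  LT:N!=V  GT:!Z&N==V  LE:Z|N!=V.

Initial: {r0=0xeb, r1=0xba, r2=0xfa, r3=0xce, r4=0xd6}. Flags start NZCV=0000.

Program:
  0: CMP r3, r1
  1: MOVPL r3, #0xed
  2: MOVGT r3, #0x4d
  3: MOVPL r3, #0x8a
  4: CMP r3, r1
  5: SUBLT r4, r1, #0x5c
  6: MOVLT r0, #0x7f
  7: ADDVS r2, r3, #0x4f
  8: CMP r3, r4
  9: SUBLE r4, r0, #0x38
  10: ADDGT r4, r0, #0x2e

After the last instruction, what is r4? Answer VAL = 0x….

VAL = 0x47

[0] flags=0010 → (cmp)
[1] flags=0010 PL?T → r3=0xed
[2] flags=0010 GT?T → r3=0x4d
[3] flags=0010 PL?T → r3=0x8a
[4] flags=1000 → (cmp)
[5] flags=1000 LT?T → r4=0x5e
[6] flags=1000 LT?T → r0=0x7f
[7] flags=1000 VS?F → skip
[8] flags=0011 → (cmp)
[9] flags=0011 LE?T → r4=0x47
[10] flags=0011 GT?F → skip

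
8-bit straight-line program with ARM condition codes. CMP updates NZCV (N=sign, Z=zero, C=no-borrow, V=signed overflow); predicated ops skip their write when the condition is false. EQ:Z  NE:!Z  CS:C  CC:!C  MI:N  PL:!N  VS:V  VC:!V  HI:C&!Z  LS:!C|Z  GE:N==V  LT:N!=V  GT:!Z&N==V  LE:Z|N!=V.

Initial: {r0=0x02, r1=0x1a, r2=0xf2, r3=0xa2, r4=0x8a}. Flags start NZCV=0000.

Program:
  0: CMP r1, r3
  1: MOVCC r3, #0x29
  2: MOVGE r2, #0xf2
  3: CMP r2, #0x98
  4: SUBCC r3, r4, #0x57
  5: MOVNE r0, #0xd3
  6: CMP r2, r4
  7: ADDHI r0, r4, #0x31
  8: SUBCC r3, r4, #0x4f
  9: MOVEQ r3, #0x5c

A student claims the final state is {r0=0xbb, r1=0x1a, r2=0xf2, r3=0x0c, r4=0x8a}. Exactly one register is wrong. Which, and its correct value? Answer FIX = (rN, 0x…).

FIX = (r3, 0x29)

0: ✓ CMP  NZCV=0000
1: ✓ MOVCC  r3←0x29
2: ✓ MOVGE  r2←0xf2
3: ✓ CMP  NZCV=0010
4: · SUBCC
5: ✓ MOVNE  r0←0xd3
6: ✓ CMP  NZCV=0010
7: ✓ ADDHI  r0←0xbb
8: · SUBCC
9: · MOVEQ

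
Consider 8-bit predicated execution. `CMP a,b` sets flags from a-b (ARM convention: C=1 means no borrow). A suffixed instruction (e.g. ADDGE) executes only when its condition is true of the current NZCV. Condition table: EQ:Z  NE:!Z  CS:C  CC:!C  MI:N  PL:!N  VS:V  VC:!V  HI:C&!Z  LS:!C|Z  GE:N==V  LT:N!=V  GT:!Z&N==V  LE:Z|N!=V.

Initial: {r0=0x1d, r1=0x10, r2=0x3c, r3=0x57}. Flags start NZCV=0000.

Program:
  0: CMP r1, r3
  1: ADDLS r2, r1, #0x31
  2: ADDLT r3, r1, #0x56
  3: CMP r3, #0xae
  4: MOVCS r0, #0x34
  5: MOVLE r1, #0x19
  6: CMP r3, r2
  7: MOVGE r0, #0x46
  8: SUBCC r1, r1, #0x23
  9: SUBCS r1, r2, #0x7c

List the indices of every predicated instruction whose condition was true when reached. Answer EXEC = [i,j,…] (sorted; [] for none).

EXEC = [1,2,7,9]

[0] flags=1000 → (cmp)
[1] flags=1000 LS?T → r2=0x41
[2] flags=1000 LT?T → r3=0x66
[3] flags=1001 → (cmp)
[4] flags=1001 CS?F → skip
[5] flags=1001 LE?F → skip
[6] flags=0010 → (cmp)
[7] flags=0010 GE?T → r0=0x46
[8] flags=0010 CC?F → skip
[9] flags=0010 CS?T → r1=0xc5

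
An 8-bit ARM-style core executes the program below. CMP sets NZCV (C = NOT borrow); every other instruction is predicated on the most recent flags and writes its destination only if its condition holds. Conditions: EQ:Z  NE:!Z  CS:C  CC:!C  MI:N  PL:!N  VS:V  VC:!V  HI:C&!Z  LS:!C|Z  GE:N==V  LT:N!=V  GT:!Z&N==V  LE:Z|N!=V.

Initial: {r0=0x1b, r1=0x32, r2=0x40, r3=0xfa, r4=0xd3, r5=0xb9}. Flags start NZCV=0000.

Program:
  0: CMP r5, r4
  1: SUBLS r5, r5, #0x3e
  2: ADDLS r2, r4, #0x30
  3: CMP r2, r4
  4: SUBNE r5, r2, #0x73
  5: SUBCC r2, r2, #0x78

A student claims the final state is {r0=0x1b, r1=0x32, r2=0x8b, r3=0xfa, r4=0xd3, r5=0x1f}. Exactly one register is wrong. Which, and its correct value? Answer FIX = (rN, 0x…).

FIX = (r5, 0x90)

[0] flags=1000 → (cmp)
[1] flags=1000 LS?T → r5=0x7b
[2] flags=1000 LS?T → r2=0x03
[3] flags=0000 → (cmp)
[4] flags=0000 NE?T → r5=0x90
[5] flags=0000 CC?T → r2=0x8b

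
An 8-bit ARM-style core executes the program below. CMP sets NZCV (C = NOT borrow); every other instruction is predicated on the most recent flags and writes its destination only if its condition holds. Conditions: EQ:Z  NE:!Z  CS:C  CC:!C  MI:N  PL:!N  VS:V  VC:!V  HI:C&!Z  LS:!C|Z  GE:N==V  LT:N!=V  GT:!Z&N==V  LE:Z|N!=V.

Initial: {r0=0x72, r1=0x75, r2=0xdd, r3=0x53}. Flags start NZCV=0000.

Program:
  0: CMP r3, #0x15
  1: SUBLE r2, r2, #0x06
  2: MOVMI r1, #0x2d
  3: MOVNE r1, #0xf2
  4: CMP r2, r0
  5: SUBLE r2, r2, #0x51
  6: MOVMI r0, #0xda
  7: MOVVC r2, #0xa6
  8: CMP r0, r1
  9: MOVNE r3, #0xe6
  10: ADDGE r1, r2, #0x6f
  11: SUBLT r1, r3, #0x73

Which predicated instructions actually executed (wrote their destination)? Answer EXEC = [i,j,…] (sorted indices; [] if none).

[0] flags=0010 → (cmp)
[1] flags=0010 LE?F → skip
[2] flags=0010 MI?F → skip
[3] flags=0010 NE?T → r1=0xf2
[4] flags=0011 → (cmp)
[5] flags=0011 LE?T → r2=0x8c
[6] flags=0011 MI?F → skip
[7] flags=0011 VC?F → skip
[8] flags=1001 → (cmp)
[9] flags=1001 NE?T → r3=0xe6
[10] flags=1001 GE?T → r1=0xfb
[11] flags=1001 LT?F → skip

EXEC = [3,5,9,10]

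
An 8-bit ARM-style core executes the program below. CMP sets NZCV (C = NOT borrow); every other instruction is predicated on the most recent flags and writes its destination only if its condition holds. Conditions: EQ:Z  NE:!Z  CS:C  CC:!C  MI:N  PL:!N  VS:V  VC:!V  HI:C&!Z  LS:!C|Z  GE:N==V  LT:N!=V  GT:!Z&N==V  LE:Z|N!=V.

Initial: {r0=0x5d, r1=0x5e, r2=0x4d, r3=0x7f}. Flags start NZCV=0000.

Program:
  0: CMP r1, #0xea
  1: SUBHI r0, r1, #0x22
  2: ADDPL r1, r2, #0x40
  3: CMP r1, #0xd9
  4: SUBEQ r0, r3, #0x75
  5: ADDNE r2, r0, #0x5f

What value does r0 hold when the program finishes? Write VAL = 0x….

VAL = 0x5d

[0] flags=0000 → (cmp)
[1] flags=0000 HI?F → skip
[2] flags=0000 PL?T → r1=0x8d
[3] flags=1000 → (cmp)
[4] flags=1000 EQ?F → skip
[5] flags=1000 NE?T → r2=0xbc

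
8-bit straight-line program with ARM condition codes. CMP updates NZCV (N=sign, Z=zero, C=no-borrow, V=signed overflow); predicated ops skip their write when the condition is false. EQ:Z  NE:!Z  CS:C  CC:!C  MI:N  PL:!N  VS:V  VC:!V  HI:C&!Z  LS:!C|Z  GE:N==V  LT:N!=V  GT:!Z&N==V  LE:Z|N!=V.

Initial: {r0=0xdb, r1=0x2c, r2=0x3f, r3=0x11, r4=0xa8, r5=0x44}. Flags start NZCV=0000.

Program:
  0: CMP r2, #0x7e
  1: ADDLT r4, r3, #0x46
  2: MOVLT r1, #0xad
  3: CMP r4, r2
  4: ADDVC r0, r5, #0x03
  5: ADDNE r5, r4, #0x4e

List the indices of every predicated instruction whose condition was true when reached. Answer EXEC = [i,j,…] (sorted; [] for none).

[0] flags=1000 → (cmp)
[1] flags=1000 LT?T → r4=0x57
[2] flags=1000 LT?T → r1=0xad
[3] flags=0010 → (cmp)
[4] flags=0010 VC?T → r0=0x47
[5] flags=0010 NE?T → r5=0xa5

EXEC = [1,2,4,5]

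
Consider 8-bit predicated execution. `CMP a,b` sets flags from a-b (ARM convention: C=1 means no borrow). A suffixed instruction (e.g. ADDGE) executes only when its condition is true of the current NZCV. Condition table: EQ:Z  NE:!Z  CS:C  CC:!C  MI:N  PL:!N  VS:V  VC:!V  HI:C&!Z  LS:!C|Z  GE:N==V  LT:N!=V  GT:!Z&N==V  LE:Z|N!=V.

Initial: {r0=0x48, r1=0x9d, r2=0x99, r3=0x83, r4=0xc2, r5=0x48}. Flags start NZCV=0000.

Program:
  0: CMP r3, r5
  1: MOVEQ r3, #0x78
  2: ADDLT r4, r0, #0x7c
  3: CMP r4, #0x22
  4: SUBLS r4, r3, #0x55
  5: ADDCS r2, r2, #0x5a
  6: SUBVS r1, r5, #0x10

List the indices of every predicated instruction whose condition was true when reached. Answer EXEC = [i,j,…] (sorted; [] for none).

0: ✓ CMP  NZCV=0011
1: · MOVEQ
2: ✓ ADDLT  r4←0xc4
3: ✓ CMP  NZCV=1010
4: · SUBLS
5: ✓ ADDCS  r2←0xf3
6: · SUBVS

EXEC = [2,5]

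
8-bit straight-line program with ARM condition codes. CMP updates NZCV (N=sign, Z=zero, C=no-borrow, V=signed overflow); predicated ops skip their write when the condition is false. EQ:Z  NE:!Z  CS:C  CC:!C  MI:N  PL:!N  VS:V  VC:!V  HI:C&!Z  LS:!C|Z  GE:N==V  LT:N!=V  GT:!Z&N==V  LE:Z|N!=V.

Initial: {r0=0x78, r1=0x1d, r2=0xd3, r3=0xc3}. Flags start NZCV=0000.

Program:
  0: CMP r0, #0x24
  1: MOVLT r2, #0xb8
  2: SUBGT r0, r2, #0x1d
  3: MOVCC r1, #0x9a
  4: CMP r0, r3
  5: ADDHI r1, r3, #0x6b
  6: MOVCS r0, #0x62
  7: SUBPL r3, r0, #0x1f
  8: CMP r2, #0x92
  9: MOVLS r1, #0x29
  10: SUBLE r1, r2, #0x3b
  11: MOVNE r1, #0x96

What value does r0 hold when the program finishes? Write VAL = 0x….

VAL = 0xb6

[0] flags=0010 → (cmp)
[1] flags=0010 LT?F → skip
[2] flags=0010 GT?T → r0=0xb6
[3] flags=0010 CC?F → skip
[4] flags=1000 → (cmp)
[5] flags=1000 HI?F → skip
[6] flags=1000 CS?F → skip
[7] flags=1000 PL?F → skip
[8] flags=0010 → (cmp)
[9] flags=0010 LS?F → skip
[10] flags=0010 LE?F → skip
[11] flags=0010 NE?T → r1=0x96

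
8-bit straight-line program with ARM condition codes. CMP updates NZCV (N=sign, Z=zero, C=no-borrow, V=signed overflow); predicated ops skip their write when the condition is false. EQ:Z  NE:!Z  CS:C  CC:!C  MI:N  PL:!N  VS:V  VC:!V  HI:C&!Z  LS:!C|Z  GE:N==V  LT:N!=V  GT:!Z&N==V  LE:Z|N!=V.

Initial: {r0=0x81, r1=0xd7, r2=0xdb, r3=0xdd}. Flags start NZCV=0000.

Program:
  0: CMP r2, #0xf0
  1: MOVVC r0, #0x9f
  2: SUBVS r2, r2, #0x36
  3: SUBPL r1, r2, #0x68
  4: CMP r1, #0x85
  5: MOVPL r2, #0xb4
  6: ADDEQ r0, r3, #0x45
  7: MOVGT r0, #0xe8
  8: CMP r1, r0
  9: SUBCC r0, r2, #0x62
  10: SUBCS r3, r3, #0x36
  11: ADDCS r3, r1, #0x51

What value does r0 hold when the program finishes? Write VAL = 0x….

VAL = 0x52

[0] flags=1000 → (cmp)
[1] flags=1000 VC?T → r0=0x9f
[2] flags=1000 VS?F → skip
[3] flags=1000 PL?F → skip
[4] flags=0010 → (cmp)
[5] flags=0010 PL?T → r2=0xb4
[6] flags=0010 EQ?F → skip
[7] flags=0010 GT?T → r0=0xe8
[8] flags=1000 → (cmp)
[9] flags=1000 CC?T → r0=0x52
[10] flags=1000 CS?F → skip
[11] flags=1000 CS?F → skip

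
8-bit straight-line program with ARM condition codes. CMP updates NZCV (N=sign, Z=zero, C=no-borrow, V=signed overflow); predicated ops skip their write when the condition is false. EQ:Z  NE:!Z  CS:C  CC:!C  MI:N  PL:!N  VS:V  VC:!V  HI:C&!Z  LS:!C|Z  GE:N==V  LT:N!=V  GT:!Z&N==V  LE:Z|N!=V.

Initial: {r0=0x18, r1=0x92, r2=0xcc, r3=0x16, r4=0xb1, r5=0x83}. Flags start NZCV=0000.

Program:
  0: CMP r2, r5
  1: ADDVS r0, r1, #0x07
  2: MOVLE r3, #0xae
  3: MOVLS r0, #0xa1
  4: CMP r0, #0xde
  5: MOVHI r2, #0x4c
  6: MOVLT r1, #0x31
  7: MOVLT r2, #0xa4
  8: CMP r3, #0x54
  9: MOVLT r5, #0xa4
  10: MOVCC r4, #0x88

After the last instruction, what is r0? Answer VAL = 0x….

0: ✓ CMP  NZCV=0010
1: · ADDVS
2: · MOVLE
3: · MOVLS
4: ✓ CMP  NZCV=0000
5: · MOVHI
6: · MOVLT
7: · MOVLT
8: ✓ CMP  NZCV=1000
9: ✓ MOVLT  r5←0xa4
10: ✓ MOVCC  r4←0x88

VAL = 0x18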